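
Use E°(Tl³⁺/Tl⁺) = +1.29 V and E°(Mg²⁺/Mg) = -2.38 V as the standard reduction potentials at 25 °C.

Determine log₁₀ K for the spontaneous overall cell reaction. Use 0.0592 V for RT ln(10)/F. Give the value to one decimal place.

Cathode: Tl³⁺/Tl⁺; anode: Mg²⁺/Mg. E°cell = +3.67 V, n = 2.
log K = nE°cell / 0.0592 = (2)(+3.67) / 0.0592 = 124.0.

124.0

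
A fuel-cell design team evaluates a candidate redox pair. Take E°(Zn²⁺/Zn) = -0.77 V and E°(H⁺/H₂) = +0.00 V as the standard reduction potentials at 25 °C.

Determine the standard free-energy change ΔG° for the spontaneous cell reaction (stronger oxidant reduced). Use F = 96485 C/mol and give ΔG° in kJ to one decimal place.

H⁺/H₂ (E° = +0.00 V) is the cathode; Zn²⁺/Zn (E° = -0.77 V) is the anode, so E°cell = +0.77 V.
Balancing electrons gives n = 2 (lcm of 2 and 2).
ΔG° = −nFE° = −(2)(96485)(+0.77) = -148,587 J = -148.6 kJ.

-148.6 kJ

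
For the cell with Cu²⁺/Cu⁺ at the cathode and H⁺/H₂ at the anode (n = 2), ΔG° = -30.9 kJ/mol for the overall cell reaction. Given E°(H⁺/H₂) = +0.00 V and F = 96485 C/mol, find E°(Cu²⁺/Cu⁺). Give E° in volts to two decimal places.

+0.16 V

E°cell = −ΔG°/(nF) = −(-30.9×10³)/((2)(96485)) = +0.160 V.
Since Cu²⁺/Cu⁺ is the cathode and H⁺/H₂ the anode, E°cell = E°(Cu²⁺/Cu⁺) − E°(H⁺/H₂).
So E°(Cu²⁺/Cu⁺) = E°cell + E°(H⁺/H₂) = +0.160 + (+0.00) = +0.16 V.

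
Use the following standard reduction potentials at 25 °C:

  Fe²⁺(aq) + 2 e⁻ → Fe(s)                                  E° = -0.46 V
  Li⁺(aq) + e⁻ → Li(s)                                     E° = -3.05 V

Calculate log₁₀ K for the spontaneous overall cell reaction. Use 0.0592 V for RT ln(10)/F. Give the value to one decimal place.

Cathode: Fe²⁺/Fe; anode: Li⁺/Li. E°cell = +2.59 V, n = 2.
log K = nE°cell / 0.0592 = (2)(+2.59) / 0.0592 = 87.5.

87.5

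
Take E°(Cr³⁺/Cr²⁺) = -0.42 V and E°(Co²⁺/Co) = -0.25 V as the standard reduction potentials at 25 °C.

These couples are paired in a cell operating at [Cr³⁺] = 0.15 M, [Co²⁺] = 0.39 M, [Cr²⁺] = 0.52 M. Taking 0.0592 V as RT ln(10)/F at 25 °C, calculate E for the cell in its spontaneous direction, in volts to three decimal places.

Co²⁺/Co is the cathode (higher E°), Cr³⁺/Cr²⁺ the anode: E°cell = -0.25 − (-0.42) = +0.17 V, n = 2.
Overall: Co²⁺(aq) + 2 Cr²⁺(aq) → Co(s) + 2 Cr³⁺(aq)
Q = [Cr³⁺]^2 / ([Co²⁺]·[Cr²⁺]^2); log Q = -0.671.
E = E° − (0.0592/n) log Q = +0.17 − (0.0592/2)(-0.671) = +0.190 V.

+0.190 V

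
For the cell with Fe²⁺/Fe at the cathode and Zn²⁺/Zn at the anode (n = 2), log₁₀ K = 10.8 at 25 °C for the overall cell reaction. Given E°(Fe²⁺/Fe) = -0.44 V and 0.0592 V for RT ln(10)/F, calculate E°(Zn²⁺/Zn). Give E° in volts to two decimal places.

E°cell = (0.0592/n)·log K = (0.0592/2)(10.8) = +0.320 V.
Since Fe²⁺/Fe is the cathode and Zn²⁺/Zn the anode, E°cell = E°(Fe²⁺/Fe) − E°(Zn²⁺/Zn).
So E°(Zn²⁺/Zn) = E°(Fe²⁺/Fe) − E°cell = (-0.44) − (+0.320) = -0.76 V.

-0.76 V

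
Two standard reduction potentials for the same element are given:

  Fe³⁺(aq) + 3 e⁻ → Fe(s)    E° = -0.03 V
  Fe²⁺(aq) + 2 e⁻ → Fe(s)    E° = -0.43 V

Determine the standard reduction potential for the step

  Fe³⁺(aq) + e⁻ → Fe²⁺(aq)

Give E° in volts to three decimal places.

+0.770 V

Sequential free energies add, so n₃E°₃ = n₁E°₁ + n₂E°₂.
With n₃ = 3, and the known step contributing 2×(-0.43) V, the unknown satisfies 1·E° = 3×(-0.03) − 2×(-0.43) = +0.770.
E° = +0.770 / 1 = +0.770 V.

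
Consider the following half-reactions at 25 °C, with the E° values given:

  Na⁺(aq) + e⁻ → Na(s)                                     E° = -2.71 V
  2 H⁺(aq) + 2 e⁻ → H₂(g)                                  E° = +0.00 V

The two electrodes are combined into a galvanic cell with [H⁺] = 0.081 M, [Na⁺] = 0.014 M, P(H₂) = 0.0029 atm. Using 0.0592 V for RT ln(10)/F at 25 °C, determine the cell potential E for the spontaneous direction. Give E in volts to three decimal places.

H⁺/H₂ is the cathode (higher E°), Na⁺/Na the anode: E°cell = +0.00 − (-2.71) = +2.71 V, n = 2.
Overall: 2 H⁺(aq) + 2 Na(s) → H₂(g) + 2 Na⁺(aq)
Q = P(H₂)·[Na⁺]^2 / ([H⁺]^2); log Q = -4.062.
E = E° − (0.0592/n) log Q = +2.71 − (0.0592/2)(-4.062) = +2.830 V.

+2.830 V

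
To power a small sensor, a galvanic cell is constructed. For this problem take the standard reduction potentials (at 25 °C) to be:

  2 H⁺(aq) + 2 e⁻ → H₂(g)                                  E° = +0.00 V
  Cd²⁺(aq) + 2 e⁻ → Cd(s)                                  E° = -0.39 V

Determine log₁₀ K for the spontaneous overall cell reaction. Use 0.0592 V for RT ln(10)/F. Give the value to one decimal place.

Cathode: H⁺/H₂; anode: Cd²⁺/Cd. E°cell = +0.39 V, n = 2.
log K = nE°cell / 0.0592 = (2)(+0.39) / 0.0592 = 13.2.

13.2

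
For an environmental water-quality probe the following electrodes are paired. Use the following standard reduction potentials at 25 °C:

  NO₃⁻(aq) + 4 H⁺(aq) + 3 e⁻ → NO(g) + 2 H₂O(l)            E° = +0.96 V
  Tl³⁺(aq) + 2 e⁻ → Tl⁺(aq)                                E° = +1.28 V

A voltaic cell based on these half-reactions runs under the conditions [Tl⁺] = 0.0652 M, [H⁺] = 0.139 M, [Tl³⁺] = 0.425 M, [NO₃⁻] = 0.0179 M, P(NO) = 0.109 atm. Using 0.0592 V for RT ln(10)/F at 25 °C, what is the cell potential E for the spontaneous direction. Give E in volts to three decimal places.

Tl³⁺/Tl⁺ is the cathode (higher E°), NO₃⁻/NO the anode: E°cell = +1.28 − (+0.96) = +0.32 V, n = 6.
Overall: 3 Tl³⁺(aq) + 2 NO(g) + 4 H₂O(l) → 3 Tl⁺(aq) + 2 NO₃⁻(aq) + 8 H⁺(aq)
Q = [Tl⁺]^3·[NO₃⁻]^2·[H⁺]^8 / ([Tl³⁺]^3·P(NO)^2); log Q = -10.867.
E = E° − (0.0592/n) log Q = +0.32 − (0.0592/6)(-10.867) = +0.427 V.

+0.427 V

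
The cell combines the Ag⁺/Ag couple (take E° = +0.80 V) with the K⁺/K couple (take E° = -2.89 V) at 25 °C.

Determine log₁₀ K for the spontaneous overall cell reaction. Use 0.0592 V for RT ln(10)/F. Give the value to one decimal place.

62.3

Cathode: Ag⁺/Ag; anode: K⁺/K. E°cell = +3.69 V, n = 1.
log K = nE°cell / 0.0592 = (1)(+3.69) / 0.0592 = 62.3.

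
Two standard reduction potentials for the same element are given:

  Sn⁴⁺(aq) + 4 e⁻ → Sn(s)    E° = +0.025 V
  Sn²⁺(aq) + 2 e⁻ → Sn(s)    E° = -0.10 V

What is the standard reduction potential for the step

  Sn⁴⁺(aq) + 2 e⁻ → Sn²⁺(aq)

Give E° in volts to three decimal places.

+0.150 V

Sequential free energies add, so n₃E°₃ = n₁E°₁ + n₂E°₂.
With n₃ = 4, and the known step contributing 2×(-0.10) V, the unknown satisfies 2·E° = 4×(+0.025) − 2×(-0.10) = +0.300.
E° = +0.300 / 2 = +0.150 V.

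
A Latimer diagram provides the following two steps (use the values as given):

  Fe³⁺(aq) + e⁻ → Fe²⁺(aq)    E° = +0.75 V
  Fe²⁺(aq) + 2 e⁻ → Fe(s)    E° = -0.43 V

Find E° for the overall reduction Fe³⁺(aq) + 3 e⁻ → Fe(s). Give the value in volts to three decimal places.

-0.037 V

Standard free energies of sequential steps add: ΔG°₃ = ΔG°₁ + ΔG°₂, so n₃E°₃ = n₁E°₁ + n₂E°₂.
E°₃ = (1×+0.75 + 2×-0.43) / 3 = (-0.110) / 3 = -0.037 V.
E° values themselves are not directly additive — weighting by electron count is essential.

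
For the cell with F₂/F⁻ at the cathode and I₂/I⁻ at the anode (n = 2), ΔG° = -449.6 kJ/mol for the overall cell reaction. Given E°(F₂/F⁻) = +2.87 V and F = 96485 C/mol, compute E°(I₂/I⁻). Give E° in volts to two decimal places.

E°cell = −ΔG°/(nF) = −(-449.6×10³)/((2)(96485)) = +2.330 V.
Since F₂/F⁻ is the cathode and I₂/I⁻ the anode, E°cell = E°(F₂/F⁻) − E°(I₂/I⁻).
So E°(I₂/I⁻) = E°(F₂/F⁻) − E°cell = (+2.87) − (+2.330) = +0.54 V.

+0.54 V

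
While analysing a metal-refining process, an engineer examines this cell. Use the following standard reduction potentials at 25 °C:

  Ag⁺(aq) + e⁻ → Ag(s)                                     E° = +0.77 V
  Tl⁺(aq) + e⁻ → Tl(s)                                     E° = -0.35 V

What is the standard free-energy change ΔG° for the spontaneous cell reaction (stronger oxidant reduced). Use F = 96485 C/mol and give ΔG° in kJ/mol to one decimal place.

Ag⁺/Ag (E° = +0.77 V) is the cathode; Tl⁺/Tl (E° = -0.35 V) is the anode, so E°cell = +1.12 V.
Balancing electrons gives n = 1 (lcm of 1 and 1).
ΔG° = −nFE° = −(1)(96485)(+1.12) = -108,063 J = -108.1 kJ/mol.

-108.1 kJ/mol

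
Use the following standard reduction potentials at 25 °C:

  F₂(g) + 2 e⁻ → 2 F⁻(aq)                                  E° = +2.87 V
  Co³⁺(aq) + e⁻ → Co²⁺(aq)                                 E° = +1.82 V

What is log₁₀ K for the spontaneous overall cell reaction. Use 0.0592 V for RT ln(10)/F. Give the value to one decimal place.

Cathode: F₂/F⁻; anode: Co³⁺/Co²⁺. E°cell = +1.05 V, n = 2.
log K = nE°cell / 0.0592 = (2)(+1.05) / 0.0592 = 35.5.

35.5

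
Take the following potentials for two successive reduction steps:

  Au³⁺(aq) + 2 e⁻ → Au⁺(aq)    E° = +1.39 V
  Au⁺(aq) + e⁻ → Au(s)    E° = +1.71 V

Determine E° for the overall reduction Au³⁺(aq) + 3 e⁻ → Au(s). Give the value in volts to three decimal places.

Since ΔG° = −nFE° is additive over sequential reductions, n₃E°₃ = n₁E°₁ + n₂E°₂.
E°₃ = (2×+1.39 + 1×+1.71) / 3 = (+4.490) / 3 = +1.497 V.

+1.497 V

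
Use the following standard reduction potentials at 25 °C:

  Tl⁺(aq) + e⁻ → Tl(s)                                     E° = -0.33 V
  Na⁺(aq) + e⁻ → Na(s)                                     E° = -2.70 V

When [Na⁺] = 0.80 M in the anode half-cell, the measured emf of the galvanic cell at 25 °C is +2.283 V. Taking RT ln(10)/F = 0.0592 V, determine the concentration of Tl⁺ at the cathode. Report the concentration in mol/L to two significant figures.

Tl⁺/Tl is the cathode, Na⁺/Na the anode: E°cell = +2.37 V, n = 1.
Overall reaction: Tl⁺(aq) + Na(s) → Tl(s) + Na⁺(aq); Q = [Na⁺]^1/[Tl⁺]^1.
From E = E° − (0.0592/n) log Q: log Q = (E° − E)·n/0.0592 = (+2.37 − (+2.283))·1/0.0592 = 1.4696.
So 1·log[Tl⁺] = 1·log(0.8) − log Q = -0.0969 − (1.4696) = -1.5665; [Tl⁺] = 10^(-1.5665) ≈ 0.027 M.

0.027 M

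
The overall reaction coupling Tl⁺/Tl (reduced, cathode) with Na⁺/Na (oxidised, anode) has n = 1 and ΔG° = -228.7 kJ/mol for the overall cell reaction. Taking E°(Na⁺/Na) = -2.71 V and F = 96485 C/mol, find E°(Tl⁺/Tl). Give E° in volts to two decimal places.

E°cell = −ΔG°/(nF) = −(-228.7×10³)/((1)(96485)) = +2.370 V.
Since Tl⁺/Tl is the cathode and Na⁺/Na the anode, E°cell = E°(Tl⁺/Tl) − E°(Na⁺/Na).
So E°(Tl⁺/Tl) = E°cell + E°(Na⁺/Na) = +2.370 + (-2.71) = -0.34 V.

-0.34 V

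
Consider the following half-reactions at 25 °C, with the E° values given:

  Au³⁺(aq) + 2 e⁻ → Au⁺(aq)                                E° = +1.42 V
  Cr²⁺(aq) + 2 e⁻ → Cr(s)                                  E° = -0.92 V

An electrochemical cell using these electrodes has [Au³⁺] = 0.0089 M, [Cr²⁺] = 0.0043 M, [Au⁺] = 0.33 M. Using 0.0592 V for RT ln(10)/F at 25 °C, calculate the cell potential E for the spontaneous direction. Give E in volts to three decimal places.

Au³⁺/Au⁺ is the cathode (higher E°), Cr²⁺/Cr the anode: E°cell = +1.42 − (-0.92) = +2.34 V, n = 2.
Overall: Au³⁺(aq) + Cr(s) → Au⁺(aq) + Cr²⁺(aq)
Q = [Au⁺]·[Cr²⁺] / ([Au³⁺]); log Q = -0.797.
E = E° − (0.0592/n) log Q = +2.34 − (0.0592/2)(-0.797) = +2.364 V.

+2.364 V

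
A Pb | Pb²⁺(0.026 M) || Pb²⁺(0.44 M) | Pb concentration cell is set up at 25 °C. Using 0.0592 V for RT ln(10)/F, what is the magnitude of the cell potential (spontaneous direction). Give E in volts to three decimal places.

For a concentration cell E°cell = 0. The 0.44 M side is the cathode (reduction is favoured where [Pb²⁺] is higher).
With n = 2, E = −(0.0592/2) log([Pb²⁺]ₐₙ/[Pb²⁺]꜀ₐₜ) = −(0.0592/2) log(0.026/0.44) = −(0.0592/2)(-1.228) = +0.036 V.

+0.036 V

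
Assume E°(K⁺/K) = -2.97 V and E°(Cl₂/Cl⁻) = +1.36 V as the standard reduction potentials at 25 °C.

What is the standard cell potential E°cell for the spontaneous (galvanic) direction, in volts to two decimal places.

The Cl₂/Cl⁻ couple has the higher reduction potential, so it is the cathode; K⁺/K is oxidised at the anode.
E°cell = E°(cathode) − E°(anode) = (+1.36) − (-2.97) = +4.33 V.

+4.33 V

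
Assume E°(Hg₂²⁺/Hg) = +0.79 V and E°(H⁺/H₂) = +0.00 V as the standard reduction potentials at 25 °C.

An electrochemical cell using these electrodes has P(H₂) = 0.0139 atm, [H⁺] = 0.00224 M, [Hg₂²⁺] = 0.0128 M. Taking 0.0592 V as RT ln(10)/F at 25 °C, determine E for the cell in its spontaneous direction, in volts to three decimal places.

+0.836 V

Hg₂²⁺/Hg is the cathode (higher E°), H⁺/H₂ the anode: E°cell = +0.79 − (+0.00) = +0.79 V, n = 2.
Overall: Hg₂²⁺(aq) + H₂(g) → 2 Hg(l) + 2 H⁺(aq)
Q = [H⁺]^2 / ([Hg₂²⁺]·P(H₂)); log Q = -1.550.
E = E° − (0.0592/n) log Q = +0.79 − (0.0592/2)(-1.550) = +0.836 V.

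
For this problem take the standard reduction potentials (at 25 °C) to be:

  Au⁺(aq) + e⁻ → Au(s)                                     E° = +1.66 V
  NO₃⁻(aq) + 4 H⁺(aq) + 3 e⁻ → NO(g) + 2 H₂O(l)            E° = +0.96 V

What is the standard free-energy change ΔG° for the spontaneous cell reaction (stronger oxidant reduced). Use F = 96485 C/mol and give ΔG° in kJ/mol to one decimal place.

Au⁺/Au (E° = +1.66 V) is the cathode; NO₃⁻/NO (E° = +0.96 V) is the anode, so E°cell = +0.70 V.
Balancing electrons gives n = 3 (lcm of 1 and 3).
ΔG° = −nFE° = −(3)(96485)(+0.70) = -202,618 J = -202.6 kJ/mol.

-202.6 kJ/mol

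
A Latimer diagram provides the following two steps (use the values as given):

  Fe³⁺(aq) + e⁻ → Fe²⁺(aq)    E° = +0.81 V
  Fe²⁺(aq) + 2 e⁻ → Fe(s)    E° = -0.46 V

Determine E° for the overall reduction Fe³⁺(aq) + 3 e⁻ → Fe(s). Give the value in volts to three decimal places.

-0.037 V

Since ΔG° = −nFE° is additive over sequential reductions, n₃E°₃ = n₁E°₁ + n₂E°₂.
E°₃ = (1×+0.81 + 2×-0.46) / 3 = (-0.110) / 3 = -0.037 V.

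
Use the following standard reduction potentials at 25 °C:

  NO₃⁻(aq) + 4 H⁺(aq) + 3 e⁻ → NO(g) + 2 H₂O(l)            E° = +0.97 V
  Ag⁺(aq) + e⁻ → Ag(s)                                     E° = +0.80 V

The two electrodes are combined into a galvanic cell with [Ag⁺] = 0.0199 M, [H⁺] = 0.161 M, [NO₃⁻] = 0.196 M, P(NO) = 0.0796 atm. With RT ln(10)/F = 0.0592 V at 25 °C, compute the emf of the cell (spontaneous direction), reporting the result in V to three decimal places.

NO₃⁻/NO is the cathode (higher E°), Ag⁺/Ag the anode: E°cell = +0.97 − (+0.80) = +0.17 V, n = 3.
Overall: NO₃⁻(aq) + 4 H⁺(aq) + 3 Ag(s) → NO(g) + 2 H₂O(l) + 3 Ag⁺(aq)
Q = P(NO)·[Ag⁺]^3 / ([NO₃⁻]·[H⁺]^4); log Q = -2.322.
E = E° − (0.0592/n) log Q = +0.17 − (0.0592/3)(-2.322) = +0.216 V.

+0.216 V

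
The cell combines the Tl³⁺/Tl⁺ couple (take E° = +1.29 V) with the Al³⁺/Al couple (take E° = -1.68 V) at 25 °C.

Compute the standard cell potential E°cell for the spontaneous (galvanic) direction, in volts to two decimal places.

+2.97 V

The Tl³⁺/Tl⁺ couple has the higher reduction potential, so it is the cathode; Al³⁺/Al is oxidised at the anode.
E°cell = E°(cathode) − E°(anode) = (+1.29) − (-1.68) = +2.97 V.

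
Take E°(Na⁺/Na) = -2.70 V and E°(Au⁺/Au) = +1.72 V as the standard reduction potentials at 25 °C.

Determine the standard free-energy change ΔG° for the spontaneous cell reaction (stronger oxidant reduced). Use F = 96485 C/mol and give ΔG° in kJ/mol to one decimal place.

Au⁺/Au (E° = +1.72 V) is the cathode; Na⁺/Na (E° = -2.70 V) is the anode, so E°cell = +4.42 V.
Balancing electrons gives n = 1 (lcm of 1 and 1).
ΔG° = −nFE° = −(1)(96485)(+4.42) = -426,464 J = -426.5 kJ/mol.

-426.5 kJ/mol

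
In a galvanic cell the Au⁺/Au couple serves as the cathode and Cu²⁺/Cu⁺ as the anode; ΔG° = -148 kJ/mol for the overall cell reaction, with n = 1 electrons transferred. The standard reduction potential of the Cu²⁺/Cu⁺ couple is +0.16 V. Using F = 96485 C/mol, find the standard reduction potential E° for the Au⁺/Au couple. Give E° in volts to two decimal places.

+1.69 V

E°cell = −ΔG°/(nF) = −(-148×10³)/((1)(96485)) = +1.534 V.
Since Au⁺/Au is the cathode and Cu²⁺/Cu⁺ the anode, E°cell = E°(Au⁺/Au) − E°(Cu²⁺/Cu⁺).
So E°(Au⁺/Au) = E°cell + E°(Cu²⁺/Cu⁺) = +1.534 + (+0.16) = +1.69 V.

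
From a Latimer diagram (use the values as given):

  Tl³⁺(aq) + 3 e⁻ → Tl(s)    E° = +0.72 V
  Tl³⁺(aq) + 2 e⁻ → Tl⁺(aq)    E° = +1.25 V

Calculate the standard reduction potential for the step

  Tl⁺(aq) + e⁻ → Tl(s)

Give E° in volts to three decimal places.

-0.340 V

Sequential free energies add, so n₃E°₃ = n₁E°₁ + n₂E°₂.
With n₃ = 3, and the known step contributing 2×(+1.25) V, the unknown satisfies 1·E° = 3×(+0.72) − 2×(+1.25) = -0.340.
E° = -0.340 / 1 = -0.340 V.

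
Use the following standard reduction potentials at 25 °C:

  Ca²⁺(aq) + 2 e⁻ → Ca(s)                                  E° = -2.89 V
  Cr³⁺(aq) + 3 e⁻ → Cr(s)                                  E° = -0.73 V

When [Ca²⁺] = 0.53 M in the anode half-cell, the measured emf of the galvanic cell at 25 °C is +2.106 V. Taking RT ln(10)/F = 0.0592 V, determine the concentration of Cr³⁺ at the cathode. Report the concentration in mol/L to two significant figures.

0.00071 M

Cr³⁺/Cr is the cathode, Ca²⁺/Ca the anode: E°cell = +2.16 V, n = 6.
Overall reaction: 2 Cr³⁺(aq) + 3 Ca(s) → 2 Cr(s) + 3 Ca²⁺(aq); Q = [Ca²⁺]^3/[Cr³⁺]^2.
From E = E° − (0.0592/n) log Q: log Q = (E° − E)·n/0.0592 = (+2.16 − (+2.106))·6/0.0592 = 5.4730.
So 2·log[Cr³⁺] = 3·log(0.53) − log Q = -0.8272 − (5.4730) = -6.3002; log[Cr³⁺] = -6.3002 / 2 = -3.1501; [Cr³⁺] = 10^(-3.1501) ≈ 0.00071 M.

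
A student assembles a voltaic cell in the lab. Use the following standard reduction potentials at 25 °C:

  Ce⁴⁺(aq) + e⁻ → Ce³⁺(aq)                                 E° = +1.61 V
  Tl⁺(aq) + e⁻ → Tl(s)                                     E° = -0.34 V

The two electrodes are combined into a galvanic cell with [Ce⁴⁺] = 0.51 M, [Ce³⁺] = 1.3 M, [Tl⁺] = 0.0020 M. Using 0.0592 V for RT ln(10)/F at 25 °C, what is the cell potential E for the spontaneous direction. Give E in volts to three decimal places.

Ce⁴⁺/Ce³⁺ is the cathode (higher E°), Tl⁺/Tl the anode: E°cell = +1.61 − (-0.34) = +1.95 V, n = 1.
Overall: Ce⁴⁺(aq) + Tl(s) → Ce³⁺(aq) + Tl⁺(aq)
Q = [Ce³⁺]·[Tl⁺] / ([Ce⁴⁺]); log Q = -2.293.
E = E° − (0.0592/n) log Q = +1.95 − (0.0592/1)(-2.293) = +2.086 V.

+2.086 V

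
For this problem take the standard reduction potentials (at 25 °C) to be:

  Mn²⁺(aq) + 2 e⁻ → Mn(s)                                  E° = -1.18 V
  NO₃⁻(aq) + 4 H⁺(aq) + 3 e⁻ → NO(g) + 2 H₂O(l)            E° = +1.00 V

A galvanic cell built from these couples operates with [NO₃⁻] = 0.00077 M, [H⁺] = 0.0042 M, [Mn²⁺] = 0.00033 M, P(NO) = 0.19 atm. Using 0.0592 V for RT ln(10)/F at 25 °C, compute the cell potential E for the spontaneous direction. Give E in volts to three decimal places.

+2.048 V

NO₃⁻/NO is the cathode (higher E°), Mn²⁺/Mn the anode: E°cell = +1.00 − (-1.18) = +2.18 V, n = 6.
Overall: 2 NO₃⁻(aq) + 8 H⁺(aq) + 3 Mn(s) → 2 NO(g) + 4 H₂O(l) + 3 Mn²⁺(aq)
Q = P(NO)^2·[Mn²⁺]^3 / ([NO₃⁻]^2·[H⁺]^8); log Q = 13.354.
E = E° − (0.0592/n) log Q = +2.18 − (0.0592/6)(13.354) = +2.048 V.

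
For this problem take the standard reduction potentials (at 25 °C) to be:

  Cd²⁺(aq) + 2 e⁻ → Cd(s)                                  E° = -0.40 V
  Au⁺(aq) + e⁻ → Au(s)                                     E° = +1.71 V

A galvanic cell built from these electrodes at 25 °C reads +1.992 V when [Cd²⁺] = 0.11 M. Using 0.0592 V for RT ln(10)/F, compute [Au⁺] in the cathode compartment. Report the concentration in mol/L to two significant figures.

Au⁺/Au is the cathode, Cd²⁺/Cd the anode: E°cell = +2.11 V, n = 2.
Overall reaction: 2 Au⁺(aq) + Cd(s) → 2 Au(s) + Cd²⁺(aq); Q = [Cd²⁺]^1/[Au⁺]^2.
From E = E° − (0.0592/n) log Q: log Q = (E° − E)·n/0.0592 = (+2.11 − (+1.992))·2/0.0592 = 3.9865.
So 2·log[Au⁺] = 1·log(0.11) − log Q = -0.9586 − (3.9865) = -4.9451; log[Au⁺] = -4.9451 / 2 = -2.4726; [Au⁺] = 10^(-2.4726) ≈ 0.0034 M.

0.0034 M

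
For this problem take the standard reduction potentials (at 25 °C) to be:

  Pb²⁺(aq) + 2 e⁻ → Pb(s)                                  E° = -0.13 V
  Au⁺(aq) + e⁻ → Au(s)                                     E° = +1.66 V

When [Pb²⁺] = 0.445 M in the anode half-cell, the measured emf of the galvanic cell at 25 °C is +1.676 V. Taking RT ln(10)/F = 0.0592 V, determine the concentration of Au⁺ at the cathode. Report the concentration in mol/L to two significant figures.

Au⁺/Au is the cathode, Pb²⁺/Pb the anode: E°cell = +1.79 V, n = 2.
Overall reaction: 2 Au⁺(aq) + Pb(s) → 2 Au(s) + Pb²⁺(aq); Q = [Pb²⁺]^1/[Au⁺]^2.
From E = E° − (0.0592/n) log Q: log Q = (E° − E)·n/0.0592 = (+1.79 − (+1.676))·2/0.0592 = 3.8514.
So 2·log[Au⁺] = 1·log(0.445) − log Q = -0.3516 − (3.8514) = -4.2030; log[Au⁺] = -4.2030 / 2 = -2.1015; [Au⁺] = 10^(-2.1015) ≈ 0.0079 M.

0.0079 M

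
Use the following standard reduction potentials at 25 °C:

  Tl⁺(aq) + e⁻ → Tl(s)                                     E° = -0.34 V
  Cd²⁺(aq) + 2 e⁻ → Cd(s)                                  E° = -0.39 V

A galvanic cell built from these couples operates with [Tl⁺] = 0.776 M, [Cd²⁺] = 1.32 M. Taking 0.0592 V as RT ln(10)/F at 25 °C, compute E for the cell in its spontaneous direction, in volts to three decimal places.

Tl⁺/Tl is the cathode (higher E°), Cd²⁺/Cd the anode: E°cell = -0.34 − (-0.39) = +0.05 V, n = 2.
Overall: 2 Tl⁺(aq) + Cd(s) → 2 Tl(s) + Cd²⁺(aq)
Q = [Cd²⁺] / ([Tl⁺]^2); log Q = 0.341.
E = E° − (0.0592/n) log Q = +0.05 − (0.0592/2)(0.341) = +0.040 V.

+0.040 V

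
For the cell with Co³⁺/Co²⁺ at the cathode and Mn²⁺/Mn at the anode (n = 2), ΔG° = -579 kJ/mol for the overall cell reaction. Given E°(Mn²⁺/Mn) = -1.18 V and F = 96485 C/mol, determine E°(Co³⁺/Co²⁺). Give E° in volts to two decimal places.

E°cell = −ΔG°/(nF) = −(-579×10³)/((2)(96485)) = +3.000 V.
Since Co³⁺/Co²⁺ is the cathode and Mn²⁺/Mn the anode, E°cell = E°(Co³⁺/Co²⁺) − E°(Mn²⁺/Mn).
So E°(Co³⁺/Co²⁺) = E°cell + E°(Mn²⁺/Mn) = +3.000 + (-1.18) = +1.82 V.

+1.82 V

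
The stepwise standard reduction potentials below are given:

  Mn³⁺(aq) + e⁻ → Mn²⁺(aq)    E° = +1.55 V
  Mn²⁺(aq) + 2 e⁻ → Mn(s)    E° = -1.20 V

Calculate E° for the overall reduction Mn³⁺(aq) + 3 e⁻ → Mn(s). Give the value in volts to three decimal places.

Adding the free-energy changes (−nFE°) of the two steps gives −n₃FE°₃ = −n₁FE°₁ − n₂FE°₂.
E°₃ = (1×+1.55 + 2×-1.20) / 3 = (-0.850) / 3 = -0.283 V.
E° values themselves are not directly additive — weighting by electron count is essential.

-0.283 V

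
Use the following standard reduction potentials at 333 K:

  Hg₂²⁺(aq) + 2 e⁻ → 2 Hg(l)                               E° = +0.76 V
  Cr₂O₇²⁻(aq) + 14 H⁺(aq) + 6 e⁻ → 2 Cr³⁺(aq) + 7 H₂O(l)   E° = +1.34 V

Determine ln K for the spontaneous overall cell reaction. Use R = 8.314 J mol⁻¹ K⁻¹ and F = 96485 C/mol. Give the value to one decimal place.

121.3

Cathode: Cr₂O₇²⁻/Cr³⁺; anode: Hg₂²⁺/Hg. E°cell = (+1.34) − (+0.76) = +0.58 V, with n = 6.
ΔG° = −nFE° = −RT ln K, so ln K = nFE°/(RT) = (6)(96485)(+0.58) / ((8.314)(333)) = 121.279.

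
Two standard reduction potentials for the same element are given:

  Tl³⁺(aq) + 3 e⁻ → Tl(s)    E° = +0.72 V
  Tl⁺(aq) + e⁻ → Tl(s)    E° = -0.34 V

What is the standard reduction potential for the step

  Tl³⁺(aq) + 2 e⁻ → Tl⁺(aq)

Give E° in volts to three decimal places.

+1.250 V

Sequential free energies add, so n₃E°₃ = n₁E°₁ + n₂E°₂.
With n₃ = 3, and the known step contributing 1×(-0.34) V, the unknown satisfies 2·E° = 3×(+0.72) − 1×(-0.34) = +2.500.
E° = +2.500 / 2 = +1.250 V.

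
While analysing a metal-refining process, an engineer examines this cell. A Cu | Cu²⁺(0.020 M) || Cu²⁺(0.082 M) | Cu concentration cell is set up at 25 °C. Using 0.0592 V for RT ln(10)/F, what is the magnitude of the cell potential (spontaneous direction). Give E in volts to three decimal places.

For a concentration cell E°cell = 0. The 0.082 M side is the cathode (reduction is favoured where [Cu²⁺] is higher).
With n = 2, E = −(0.0592/2) log([Cu²⁺]ₐₙ/[Cu²⁺]꜀ₐₜ) = −(0.0592/2) log(0.02/0.082) = −(0.0592/2)(-0.613) = +0.018 V.

+0.018 V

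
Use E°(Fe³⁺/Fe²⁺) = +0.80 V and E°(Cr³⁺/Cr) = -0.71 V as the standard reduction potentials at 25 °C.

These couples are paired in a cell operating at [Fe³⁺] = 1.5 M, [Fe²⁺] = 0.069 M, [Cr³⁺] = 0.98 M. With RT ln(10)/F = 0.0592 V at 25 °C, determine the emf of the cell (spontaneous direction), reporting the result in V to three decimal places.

+1.589 V

Fe³⁺/Fe²⁺ is the cathode (higher E°), Cr³⁺/Cr the anode: E°cell = +0.80 − (-0.71) = +1.51 V, n = 3.
Overall: 3 Fe³⁺(aq) + Cr(s) → 3 Fe²⁺(aq) + Cr³⁺(aq)
Q = [Fe²⁺]^3·[Cr³⁺] / ([Fe³⁺]^3); log Q = -4.021.
E = E° − (0.0592/n) log Q = +1.51 − (0.0592/3)(-4.021) = +1.589 V.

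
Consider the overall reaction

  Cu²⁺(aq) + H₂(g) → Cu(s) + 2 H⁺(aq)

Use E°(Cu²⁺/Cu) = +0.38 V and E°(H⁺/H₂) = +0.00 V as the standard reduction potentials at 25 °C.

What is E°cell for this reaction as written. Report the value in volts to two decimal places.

The Cu²⁺/Cu couple has the higher reduction potential, so it is the cathode; H⁺/H₂ is oxidised at the anode.
E°cell = E°(cathode) − E°(anode) = (+0.38) − (+0.00) = +0.38 V.
Since E°cell > 0, the reaction is spontaneous under standard conditions.

+0.38 V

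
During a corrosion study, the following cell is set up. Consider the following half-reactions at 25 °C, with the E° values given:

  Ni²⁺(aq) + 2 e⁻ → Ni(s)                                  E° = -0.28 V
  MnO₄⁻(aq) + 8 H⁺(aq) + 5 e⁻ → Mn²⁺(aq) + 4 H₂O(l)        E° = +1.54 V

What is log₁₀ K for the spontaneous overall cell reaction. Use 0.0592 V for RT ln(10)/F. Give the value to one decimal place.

Cathode: MnO₄⁻/Mn²⁺; anode: Ni²⁺/Ni. E°cell = +1.82 V, n = 10.
log K = nE°cell / 0.0592 = (10)(+1.82) / 0.0592 = 307.4.

307.4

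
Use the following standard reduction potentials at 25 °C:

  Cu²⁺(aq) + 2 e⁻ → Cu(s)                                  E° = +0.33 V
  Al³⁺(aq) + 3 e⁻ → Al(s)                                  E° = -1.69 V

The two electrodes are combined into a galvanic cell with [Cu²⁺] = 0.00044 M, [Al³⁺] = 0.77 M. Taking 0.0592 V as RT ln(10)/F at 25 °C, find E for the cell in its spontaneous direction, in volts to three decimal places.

+1.923 V

Cu²⁺/Cu is the cathode (higher E°), Al³⁺/Al the anode: E°cell = +0.33 − (-1.69) = +2.02 V, n = 6.
Overall: 3 Cu²⁺(aq) + 2 Al(s) → 3 Cu(s) + 2 Al³⁺(aq)
Q = [Al³⁺]^2 / ([Cu²⁺]^3); log Q = 9.843.
E = E° − (0.0592/n) log Q = +2.02 − (0.0592/6)(9.843) = +1.923 V.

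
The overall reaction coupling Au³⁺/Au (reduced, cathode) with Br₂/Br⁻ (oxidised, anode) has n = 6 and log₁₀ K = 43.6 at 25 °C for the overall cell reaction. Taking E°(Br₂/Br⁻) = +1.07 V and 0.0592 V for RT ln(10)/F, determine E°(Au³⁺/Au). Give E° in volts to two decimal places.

E°cell = (0.0592/n)·log K = (0.0592/6)(43.6) = +0.430 V.
Since Au³⁺/Au is the cathode and Br₂/Br⁻ the anode, E°cell = E°(Au³⁺/Au) − E°(Br₂/Br⁻).
So E°(Au³⁺/Au) = E°cell + E°(Br₂/Br⁻) = +0.430 + (+1.07) = +1.50 V.

+1.50 V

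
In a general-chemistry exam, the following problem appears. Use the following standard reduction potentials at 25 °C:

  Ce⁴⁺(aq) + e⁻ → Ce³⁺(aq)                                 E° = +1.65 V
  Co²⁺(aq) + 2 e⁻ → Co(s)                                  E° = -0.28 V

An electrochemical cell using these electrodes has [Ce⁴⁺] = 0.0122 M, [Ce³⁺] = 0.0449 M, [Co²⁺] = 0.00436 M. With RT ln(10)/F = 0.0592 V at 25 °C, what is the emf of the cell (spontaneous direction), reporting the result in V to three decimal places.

Ce⁴⁺/Ce³⁺ is the cathode (higher E°), Co²⁺/Co the anode: E°cell = +1.65 − (-0.28) = +1.93 V, n = 2.
Overall: 2 Ce⁴⁺(aq) + Co(s) → 2 Ce³⁺(aq) + Co²⁺(aq)
Q = [Ce³⁺]^2·[Co²⁺] / ([Ce⁴⁺]^2); log Q = -1.229.
E = E° − (0.0592/n) log Q = +1.93 − (0.0592/2)(-1.229) = +1.966 V.

+1.966 V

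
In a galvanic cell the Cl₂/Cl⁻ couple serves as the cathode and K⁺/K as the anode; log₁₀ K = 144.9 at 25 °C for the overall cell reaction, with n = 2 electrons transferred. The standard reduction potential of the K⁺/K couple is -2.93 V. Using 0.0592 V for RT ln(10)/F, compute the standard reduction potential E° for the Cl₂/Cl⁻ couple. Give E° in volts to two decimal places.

E°cell = (0.0592/n)·log K = (0.0592/2)(144.9) = +4.289 V.
Since Cl₂/Cl⁻ is the cathode and K⁺/K the anode, E°cell = E°(Cl₂/Cl⁻) − E°(K⁺/K).
So E°(Cl₂/Cl⁻) = E°cell + E°(K⁺/K) = +4.289 + (-2.93) = +1.36 V.

+1.36 V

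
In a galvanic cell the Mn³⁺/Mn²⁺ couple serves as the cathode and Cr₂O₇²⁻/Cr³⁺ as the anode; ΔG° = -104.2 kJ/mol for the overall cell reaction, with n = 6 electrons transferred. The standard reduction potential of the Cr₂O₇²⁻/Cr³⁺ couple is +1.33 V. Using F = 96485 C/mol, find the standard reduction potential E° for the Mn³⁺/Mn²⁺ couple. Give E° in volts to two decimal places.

E°cell = −ΔG°/(nF) = −(-104.2×10³)/((6)(96485)) = +0.180 V.
Since Mn³⁺/Mn²⁺ is the cathode and Cr₂O₇²⁻/Cr³⁺ the anode, E°cell = E°(Mn³⁺/Mn²⁺) − E°(Cr₂O₇²⁻/Cr³⁺).
So E°(Mn³⁺/Mn²⁺) = E°cell + E°(Cr₂O₇²⁻/Cr³⁺) = +0.180 + (+1.33) = +1.51 V.

+1.51 V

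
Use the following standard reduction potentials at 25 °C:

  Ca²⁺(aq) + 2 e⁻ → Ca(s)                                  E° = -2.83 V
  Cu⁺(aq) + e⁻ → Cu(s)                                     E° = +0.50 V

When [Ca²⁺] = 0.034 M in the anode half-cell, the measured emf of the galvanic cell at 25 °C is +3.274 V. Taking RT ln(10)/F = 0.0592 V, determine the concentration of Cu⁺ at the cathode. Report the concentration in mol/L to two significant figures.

Cu⁺/Cu is the cathode, Ca²⁺/Ca the anode: E°cell = +3.33 V, n = 2.
Overall reaction: 2 Cu⁺(aq) + Ca(s) → 2 Cu(s) + Ca²⁺(aq); Q = [Ca²⁺]^1/[Cu⁺]^2.
From E = E° − (0.0592/n) log Q: log Q = (E° − E)·n/0.0592 = (+3.33 − (+3.274))·2/0.0592 = 1.8919.
So 2·log[Cu⁺] = 1·log(0.034) − log Q = -1.4685 − (1.8919) = -3.3604; log[Cu⁺] = -3.3604 / 2 = -1.6802; [Cu⁺] = 10^(-1.6802) ≈ 0.021 M.

0.021 M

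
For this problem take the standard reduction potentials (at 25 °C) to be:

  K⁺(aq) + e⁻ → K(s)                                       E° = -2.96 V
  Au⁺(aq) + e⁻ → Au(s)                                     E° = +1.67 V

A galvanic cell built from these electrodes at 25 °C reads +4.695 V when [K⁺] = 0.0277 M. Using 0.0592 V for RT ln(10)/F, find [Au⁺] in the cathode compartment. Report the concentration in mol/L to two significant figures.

Au⁺/Au is the cathode, K⁺/K the anode: E°cell = +4.63 V, n = 1.
Overall reaction: Au⁺(aq) + K(s) → Au(s) + K⁺(aq); Q = [K⁺]^1/[Au⁺]^1.
From E = E° − (0.0592/n) log Q: log Q = (E° − E)·n/0.0592 = (+4.63 − (+4.695))·1/0.0592 = -1.0980.
So 1·log[Au⁺] = 1·log(0.0277) − log Q = -1.5575 − (-1.0980) = -0.4595; [Au⁺] = 10^(-0.4595) ≈ 0.35 M.

0.35 M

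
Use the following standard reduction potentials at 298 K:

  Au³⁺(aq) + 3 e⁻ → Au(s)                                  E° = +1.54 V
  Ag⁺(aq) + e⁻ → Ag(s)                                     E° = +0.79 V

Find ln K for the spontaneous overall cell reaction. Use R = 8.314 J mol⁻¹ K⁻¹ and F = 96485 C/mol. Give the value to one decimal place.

Cathode: Au³⁺/Au; anode: Ag⁺/Ag. E°cell = (+1.54) − (+0.79) = +0.75 V, with n = 3.
ΔG° = −nFE° = −RT ln K, so ln K = nFE°/(RT) = (3)(96485)(+0.75) / ((8.314)(298)) = 87.623.

87.6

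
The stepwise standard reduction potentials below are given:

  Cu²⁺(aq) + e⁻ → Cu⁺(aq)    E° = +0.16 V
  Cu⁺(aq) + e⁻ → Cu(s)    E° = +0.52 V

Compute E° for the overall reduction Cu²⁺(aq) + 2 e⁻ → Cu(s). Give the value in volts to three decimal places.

+0.340 V

Standard free energies of sequential steps add: ΔG°₃ = ΔG°₁ + ΔG°₂, so n₃E°₃ = n₁E°₁ + n₂E°₂.
E°₃ = (1×+0.16 + 1×+0.52) / 2 = (+0.680) / 2 = +0.340 V.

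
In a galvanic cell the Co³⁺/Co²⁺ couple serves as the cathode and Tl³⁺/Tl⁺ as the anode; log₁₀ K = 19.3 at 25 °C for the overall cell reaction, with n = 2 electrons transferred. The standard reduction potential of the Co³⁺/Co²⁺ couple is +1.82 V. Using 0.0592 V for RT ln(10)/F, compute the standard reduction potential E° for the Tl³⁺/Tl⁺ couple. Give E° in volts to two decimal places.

E°cell = (0.0592/n)·log K = (0.0592/2)(19.3) = +0.571 V.
Since Co³⁺/Co²⁺ is the cathode and Tl³⁺/Tl⁺ the anode, E°cell = E°(Co³⁺/Co²⁺) − E°(Tl³⁺/Tl⁺).
So E°(Tl³⁺/Tl⁺) = E°(Co³⁺/Co²⁺) − E°cell = (+1.82) − (+0.571) = +1.25 V.

+1.25 V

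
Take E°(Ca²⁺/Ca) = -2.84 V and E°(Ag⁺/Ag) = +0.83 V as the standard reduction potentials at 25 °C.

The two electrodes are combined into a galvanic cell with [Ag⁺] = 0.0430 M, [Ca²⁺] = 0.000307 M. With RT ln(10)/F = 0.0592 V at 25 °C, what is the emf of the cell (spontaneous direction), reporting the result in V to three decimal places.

Ag⁺/Ag is the cathode (higher E°), Ca²⁺/Ca the anode: E°cell = +0.83 − (-2.84) = +3.67 V, n = 2.
Overall: 2 Ag⁺(aq) + Ca(s) → 2 Ag(s) + Ca²⁺(aq)
Q = [Ca²⁺] / ([Ag⁺]^2); log Q = -0.780.
E = E° − (0.0592/n) log Q = +3.67 − (0.0592/2)(-0.780) = +3.693 V.

+3.693 V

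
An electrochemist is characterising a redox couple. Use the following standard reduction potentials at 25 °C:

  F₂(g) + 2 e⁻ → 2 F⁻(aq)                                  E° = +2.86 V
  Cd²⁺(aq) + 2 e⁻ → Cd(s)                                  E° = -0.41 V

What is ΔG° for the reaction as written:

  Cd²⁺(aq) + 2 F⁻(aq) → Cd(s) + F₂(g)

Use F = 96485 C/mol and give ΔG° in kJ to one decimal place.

+631.0 kJ

As written, Cd²⁺/Cd is reduced (cathode) and F₂/F⁻ is oxidised (anode), so E°cell = (-0.41) − (+2.86) = -3.27 V.
Balancing electrons gives n = 2.
ΔG° = −nFE° = −(2)(96485)(-3.27) = 631,012 J = +631.0 kJ.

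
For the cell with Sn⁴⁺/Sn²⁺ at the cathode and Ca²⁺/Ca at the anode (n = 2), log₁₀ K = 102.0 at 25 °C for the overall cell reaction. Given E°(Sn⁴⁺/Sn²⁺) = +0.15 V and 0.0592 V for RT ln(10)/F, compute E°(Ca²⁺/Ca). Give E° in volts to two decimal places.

E°cell = (0.0592/n)·log K = (0.0592/2)(102.0) = +3.019 V.
Since Sn⁴⁺/Sn²⁺ is the cathode and Ca²⁺/Ca the anode, E°cell = E°(Sn⁴⁺/Sn²⁺) − E°(Ca²⁺/Ca).
So E°(Ca²⁺/Ca) = E°(Sn⁴⁺/Sn²⁺) − E°cell = (+0.15) − (+3.019) = -2.87 V.

-2.87 V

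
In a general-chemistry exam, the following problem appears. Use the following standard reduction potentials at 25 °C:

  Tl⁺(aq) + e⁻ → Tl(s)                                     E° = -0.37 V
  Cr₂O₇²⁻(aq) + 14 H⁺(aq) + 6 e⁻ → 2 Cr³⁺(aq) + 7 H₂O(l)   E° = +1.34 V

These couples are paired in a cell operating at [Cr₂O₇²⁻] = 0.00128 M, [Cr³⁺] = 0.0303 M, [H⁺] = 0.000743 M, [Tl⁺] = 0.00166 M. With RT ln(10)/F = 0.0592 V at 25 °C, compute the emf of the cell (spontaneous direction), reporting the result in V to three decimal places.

+1.444 V

Cr₂O₇²⁻/Cr³⁺ is the cathode (higher E°), Tl⁺/Tl the anode: E°cell = +1.34 − (-0.37) = +1.71 V, n = 6.
Overall: Cr₂O₇²⁻(aq) + 14 H⁺(aq) + 6 Tl(s) → 2 Cr³⁺(aq) + 7 H₂O(l) + 6 Tl⁺(aq)
Q = [Cr³⁺]^2·[Tl⁺]^6 / ([Cr₂O₇²⁻]·[H⁺]^14); log Q = 26.982.
E = E° − (0.0592/n) log Q = +1.71 − (0.0592/6)(26.982) = +1.444 V.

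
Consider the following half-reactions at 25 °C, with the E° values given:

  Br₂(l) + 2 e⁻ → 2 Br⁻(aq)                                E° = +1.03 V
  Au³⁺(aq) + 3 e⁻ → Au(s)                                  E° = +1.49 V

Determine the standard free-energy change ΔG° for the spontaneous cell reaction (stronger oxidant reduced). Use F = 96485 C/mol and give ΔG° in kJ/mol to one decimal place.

-266.3 kJ/mol

Au³⁺/Au (E° = +1.49 V) is the cathode; Br₂/Br⁻ (E° = +1.03 V) is the anode, so E°cell = +0.46 V.
Balancing electrons gives n = 6 (lcm of 3 and 2).
ΔG° = −nFE° = −(6)(96485)(+0.46) = -266,299 J = -266.3 kJ/mol.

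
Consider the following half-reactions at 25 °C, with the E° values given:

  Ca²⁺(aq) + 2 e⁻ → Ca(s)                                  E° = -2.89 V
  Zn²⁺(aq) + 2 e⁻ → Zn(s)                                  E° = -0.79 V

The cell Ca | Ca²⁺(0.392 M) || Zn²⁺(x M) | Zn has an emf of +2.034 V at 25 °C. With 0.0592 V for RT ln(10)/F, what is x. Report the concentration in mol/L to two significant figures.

Zn²⁺/Zn is the cathode, Ca²⁺/Ca the anode: E°cell = +2.10 V, n = 2.
Overall reaction: Zn²⁺(aq) + Ca(s) → Zn(s) + Ca²⁺(aq); Q = [Ca²⁺]^1/[Zn²⁺]^1.
From E = E° − (0.0592/n) log Q: log Q = (E° − E)·n/0.0592 = (+2.10 − (+2.034))·2/0.0592 = 2.2297.
So 1·log[Zn²⁺] = 1·log(0.392) − log Q = -0.4067 − (2.2297) = -2.6364; [Zn²⁺] = 10^(-2.6364) ≈ 0.0023 M.

0.0023 M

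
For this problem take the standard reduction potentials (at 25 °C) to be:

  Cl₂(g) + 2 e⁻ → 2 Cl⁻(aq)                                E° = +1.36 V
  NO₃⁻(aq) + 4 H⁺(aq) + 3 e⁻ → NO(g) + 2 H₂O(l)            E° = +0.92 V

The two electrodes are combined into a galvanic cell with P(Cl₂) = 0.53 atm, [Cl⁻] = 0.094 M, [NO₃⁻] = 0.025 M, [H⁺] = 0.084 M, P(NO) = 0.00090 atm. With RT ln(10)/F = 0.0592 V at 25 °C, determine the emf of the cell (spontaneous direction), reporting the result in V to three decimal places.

+0.549 V

Cl₂/Cl⁻ is the cathode (higher E°), NO₃⁻/NO the anode: E°cell = +1.36 − (+0.92) = +0.44 V, n = 6.
Overall: 3 Cl₂(g) + 2 NO(g) + 4 H₂O(l) → 6 Cl⁻(aq) + 2 NO₃⁻(aq) + 8 H⁺(aq)
Q = [Cl⁻]^6·[NO₃⁻]^2·[H⁺]^8 / (P(Cl₂)^3·P(NO)^2); log Q = -11.052.
E = E° − (0.0592/n) log Q = +0.44 − (0.0592/6)(-11.052) = +0.549 V.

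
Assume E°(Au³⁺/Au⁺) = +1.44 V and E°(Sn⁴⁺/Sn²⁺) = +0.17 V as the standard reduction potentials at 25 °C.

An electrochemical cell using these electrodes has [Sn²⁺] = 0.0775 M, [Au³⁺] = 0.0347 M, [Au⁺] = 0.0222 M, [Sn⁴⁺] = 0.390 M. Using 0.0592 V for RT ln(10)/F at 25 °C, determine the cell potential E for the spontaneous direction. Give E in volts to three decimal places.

+1.255 V

Au³⁺/Au⁺ is the cathode (higher E°), Sn⁴⁺/Sn²⁺ the anode: E°cell = +1.44 − (+0.17) = +1.27 V, n = 2.
Overall: Au³⁺(aq) + Sn²⁺(aq) → Au⁺(aq) + Sn⁴⁺(aq)
Q = [Au⁺]·[Sn⁴⁺] / ([Au³⁺]·[Sn²⁺]); log Q = 0.508.
E = E° − (0.0592/n) log Q = +1.27 − (0.0592/2)(0.508) = +1.255 V.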